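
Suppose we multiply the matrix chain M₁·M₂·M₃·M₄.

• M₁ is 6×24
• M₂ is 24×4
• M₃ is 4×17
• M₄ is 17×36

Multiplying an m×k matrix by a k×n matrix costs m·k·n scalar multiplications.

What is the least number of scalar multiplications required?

3888

Adjacent pairs: M₁M₂ = 6·24·4 = 576; M₂M₃ = 24·4·17 = 1632; M₃M₄ = 4·17·36 = 2448.
Length 3: M₁..M₃: k=1: 0+1632+6·24·17=4080; k=2: 576+0+6·4·17=984 → min 984 | M₂..M₄: k=2: 0+2448+24·4·36=5904; k=3: 1632+0+24·17·36=16320 → min 5904.
Length 4: M₁..M₄: k=1: 0+5904+6·24·36=11088; k=2: 576+2448+6·4·36=3888; k=3: 984+0+6·17·36=4656 → min 3888.
Optimal order: ((M₁·M₂)·(M₃·M₄)) with cost 3888.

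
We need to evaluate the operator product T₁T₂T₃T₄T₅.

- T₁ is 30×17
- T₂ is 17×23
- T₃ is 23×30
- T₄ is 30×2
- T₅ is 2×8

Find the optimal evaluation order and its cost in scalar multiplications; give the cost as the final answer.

Adjacent pairs: T₁T₂ = 30·17·23 = 11730; T₂T₃ = 17·23·30 = 11730; T₃T₄ = 23·30·2 = 1380; T₄T₅ = 30·2·8 = 480.
Length 3: T₁..T₃: k=1: 0+11730+30·17·30=27030; k=2: 11730+0+30·23·30=32430 → min 27030 | T₂..T₄: k=2: 0+1380+17·23·2=2162; k=3: 11730+0+17·30·2=12750 → min 2162 | T₃..T₅: k=3: 0+480+23·30·8=6000; k=4: 1380+0+23·2·8=1748 → min 1748.
Length 4: T₁..T₄: k=1: 0+2162+30·17·2=3182; k=2: 11730+1380+30·23·2=14490; k=3: 27030+0+30·30·2=28830 → min 3182 | T₂..T₅: k=2: 0+1748+17·23·8=4876; k=3: 11730+480+17·30·8=16290; k=4: 2162+0+17·2·8=2434 → min 2434.
Length 5: T₁..T₅: k=1: 0+2434+30·17·8=6514; k=2: 11730+1748+30·23·8=18998; k=3: 27030+480+30·30·8=34710; k=4: 3182+0+30·2·8=3662 → min 3662.
Optimal parenthesization: ((T₁(T₂(T₃T₄)))T₅) with cost 3662.

3662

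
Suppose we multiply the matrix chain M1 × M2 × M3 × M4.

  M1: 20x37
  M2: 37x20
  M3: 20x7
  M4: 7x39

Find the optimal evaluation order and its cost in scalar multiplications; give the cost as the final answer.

Adjacent pairs: M1M2 = 20·37·20 = 14800; M2M3 = 37·20·7 = 5180; M3M4 = 20·7·39 = 5460.
Length 3: M1..M3: k=1: 0+5180+20·37·7=10360; k=2: 14800+0+20·20·7=17600 → min 10360 | M2..M4: k=2: 0+5460+37·20·39=34320; k=3: 5180+0+37·7·39=15281 → min 15281.
Length 4: M1..M4: k=1: 0+15281+20·37·39=44141; k=2: 14800+5460+20·20·39=35860; k=3: 10360+0+20·7·39=15820 → min 15820.
Optimal parenthesization: ((M1 × (M2 × M3)) × M4) with cost 15820.

15820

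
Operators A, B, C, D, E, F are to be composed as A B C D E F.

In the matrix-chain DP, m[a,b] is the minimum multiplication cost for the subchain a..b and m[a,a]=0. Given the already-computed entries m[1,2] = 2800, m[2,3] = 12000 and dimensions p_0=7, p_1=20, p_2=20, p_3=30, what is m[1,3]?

7000

m[1,3] = min over k∈[1,2] of m[1,k]+m[k+1,3]+p_{0}·p_k·p_{3}.
k=1: 0 + 12000 + 7·20·30 = 16200; k=2: 2800 + 0 + 7·20·30 = 7000.
Minimum: 7000 at k=2.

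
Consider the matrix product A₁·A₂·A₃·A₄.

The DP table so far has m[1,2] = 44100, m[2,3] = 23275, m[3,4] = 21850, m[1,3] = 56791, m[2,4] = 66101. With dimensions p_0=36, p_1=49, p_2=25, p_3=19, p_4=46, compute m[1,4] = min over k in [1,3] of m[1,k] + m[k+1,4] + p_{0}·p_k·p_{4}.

88255

m[1,4] = min over k∈[1,3] of m[1,k]+m[k+1,4]+p_{0}·p_k·p_{4}.
k=1: 0 + 66101 + 36·49·46 = 147245; k=2: 44100 + 21850 + 36·25·46 = 107350; k=3: 56791 + 0 + 36·19·46 = 88255.
Minimum: 88255 at k=3.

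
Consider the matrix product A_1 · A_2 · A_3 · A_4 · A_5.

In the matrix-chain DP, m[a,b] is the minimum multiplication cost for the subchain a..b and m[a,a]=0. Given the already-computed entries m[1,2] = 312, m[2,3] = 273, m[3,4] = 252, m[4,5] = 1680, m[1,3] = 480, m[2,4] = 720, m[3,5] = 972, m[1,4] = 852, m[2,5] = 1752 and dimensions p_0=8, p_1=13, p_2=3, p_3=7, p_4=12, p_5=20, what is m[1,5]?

m[1,5] = min over k∈[1,4] of m[1,k]+m[k+1,5]+p_{0}·p_k·p_{5}.
k=1: 0 + 1752 + 8·13·20 = 3832; k=2: 312 + 972 + 8·3·20 = 1764; k=3: 480 + 1680 + 8·7·20 = 3280; k=4: 852 + 0 + 8·12·20 = 2772.
Minimum: 1764 at k=2.

1764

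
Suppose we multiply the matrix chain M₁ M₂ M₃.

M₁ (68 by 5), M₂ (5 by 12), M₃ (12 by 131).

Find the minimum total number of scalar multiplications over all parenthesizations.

Order (M₁ (M₂ M₃)): (M₂ M₃): 5×12 by 12×131 → 5×131, cost 5·12·131 = 7860; (M₁ (M₂ M₃)): 68×5 by 5×131 → 68×131, cost 68·5·131 = 44540; cumulative 52400. Total 52400.
Order ((M₁ M₂) M₃): (M₁ M₂): 68×5 by 5×12 → 68×12, cost 68·5·12 = 4080; ((M₁ M₂) M₃): 68×12 by 12×131 → 68×131, cost 68·12·131 = 106896; cumulative 110976. Total 110976.
Minimum: 52400.

52400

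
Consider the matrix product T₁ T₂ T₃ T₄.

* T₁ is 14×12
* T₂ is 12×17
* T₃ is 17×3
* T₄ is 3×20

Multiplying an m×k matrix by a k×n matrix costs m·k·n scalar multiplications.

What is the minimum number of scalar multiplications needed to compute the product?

Adjacent pairs: T₁T₂ = 14·12·17 = 2856; T₂T₃ = 12·17·3 = 612; T₃T₄ = 17·3·20 = 1020.
Length 3: T₁..T₃: k=1: 0+612+14·12·3=1116; k=2: 2856+0+14·17·3=3570 → min 1116 | T₂..T₄: k=2: 0+1020+12·17·20=5100; k=3: 612+0+12·3·20=1332 → min 1332.
Length 4: T₁..T₄: k=1: 0+1332+14·12·20=4692; k=2: 2856+1020+14·17·20=8636; k=3: 1116+0+14·3·20=1956 → min 1956.
Optimal order: ((T₁ (T₂ T₃)) T₄) with cost 1956.

1956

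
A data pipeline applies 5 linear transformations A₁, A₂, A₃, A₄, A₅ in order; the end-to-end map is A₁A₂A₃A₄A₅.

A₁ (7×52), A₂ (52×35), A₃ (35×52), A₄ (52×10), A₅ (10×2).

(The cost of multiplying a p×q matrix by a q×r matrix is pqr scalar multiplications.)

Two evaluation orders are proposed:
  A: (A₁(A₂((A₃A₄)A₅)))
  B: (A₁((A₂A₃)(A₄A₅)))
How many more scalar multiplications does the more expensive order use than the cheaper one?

78548

Order A = (A₁(A₂((A₃A₄)A₅))): (A₃A₄): 35×52 by 52×10 → 35×10, cost 35·52·10 = 18200; ((A₃A₄)A₅): 35×10 by 10×2 → 35×2, cost 35·10·2 = 700; cumulative 18900; (A₂((A₃A₄)A₅)): 52×35 by 35×2 → 52×2, cost 52·35·2 = 3640; cumulative 22540; (A₁(A₂((A₃A₄)A₅))): 7×52 by 52×2 → 7×2, cost 7·52·2 = 728; cumulative 23268. Total 23268.
Order B = (A₁((A₂A₃)(A₄A₅))): (A₂A₃): 52×35 by 35×52 → 52×52, cost 52·35·52 = 94640; (A₄A₅): 52×10 by 10×2 → 52×2, cost 52·10·2 = 1040; ((A₂A₃)(A₄A₅)): 52×52 by 52×2 → 52×2, cost 52·52·2 = 5408; cumulative 101088; (A₁((A₂A₃)(A₄A₅))): 7×52 by 52×2 → 7×2, cost 7·52·2 = 728; cumulative 101816. Total 101816.
Difference: |23268 − 101816| = 78548.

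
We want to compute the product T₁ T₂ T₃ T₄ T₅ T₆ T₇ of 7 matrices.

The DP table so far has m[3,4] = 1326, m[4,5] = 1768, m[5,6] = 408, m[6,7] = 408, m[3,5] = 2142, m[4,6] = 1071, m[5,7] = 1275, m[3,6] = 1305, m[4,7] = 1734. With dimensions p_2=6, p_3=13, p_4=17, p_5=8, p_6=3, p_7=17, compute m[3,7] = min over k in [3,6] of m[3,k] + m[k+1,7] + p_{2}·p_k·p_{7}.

m[3,7] = min over k∈[3,6] of m[3,k]+m[k+1,7]+p_{2}·p_k·p_{7}.
k=3: 0 + 1734 + 6·13·17 = 3060; k=4: 1326 + 1275 + 6·17·17 = 4335; k=5: 2142 + 408 + 6·8·17 = 3366; k=6: 1305 + 0 + 6·3·17 = 1611.
Minimum: 1611 at k=6.

1611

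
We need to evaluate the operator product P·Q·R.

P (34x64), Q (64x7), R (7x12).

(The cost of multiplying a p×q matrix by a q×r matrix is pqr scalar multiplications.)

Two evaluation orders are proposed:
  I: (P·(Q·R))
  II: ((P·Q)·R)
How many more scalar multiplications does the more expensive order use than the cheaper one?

13400

Order I = (P·(Q·R)): (Q·R): 64×7 by 7×12 → 64×12, cost 64·7·12 = 5376; (P·(Q·R)): 34×64 by 64×12 → 34×12, cost 34·64·12 = 26112; cumulative 31488. Total 31488.
Order II = ((P·Q)·R): (P·Q): 34×64 by 64×7 → 34×7, cost 34·64·7 = 15232; ((P·Q)·R): 34×7 by 7×12 → 34×12, cost 34·7·12 = 2856; cumulative 18088. Total 18088.
Difference: |31488 − 18088| = 13400.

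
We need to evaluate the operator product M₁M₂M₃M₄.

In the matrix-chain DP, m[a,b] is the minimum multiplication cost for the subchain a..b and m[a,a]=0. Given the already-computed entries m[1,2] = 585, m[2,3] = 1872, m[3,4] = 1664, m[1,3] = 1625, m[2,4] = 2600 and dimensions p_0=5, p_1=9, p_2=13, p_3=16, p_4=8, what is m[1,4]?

m[1,4] = min over k∈[1,3] of m[1,k]+m[k+1,4]+p_{0}·p_k·p_{4}.
k=1: 0 + 2600 + 5·9·8 = 2960; k=2: 585 + 1664 + 5·13·8 = 2769; k=3: 1625 + 0 + 5·16·8 = 2265.
Minimum: 2265 at k=3.

2265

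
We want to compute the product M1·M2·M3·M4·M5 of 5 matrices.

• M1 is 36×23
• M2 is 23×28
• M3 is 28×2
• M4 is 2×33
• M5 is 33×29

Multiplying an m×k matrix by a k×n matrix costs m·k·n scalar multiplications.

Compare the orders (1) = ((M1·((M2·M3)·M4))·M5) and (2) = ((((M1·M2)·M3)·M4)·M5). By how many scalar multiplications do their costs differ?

2554

Order (1) = ((M1·((M2·M3)·M4))·M5): (M2·M3): 23×28 by 28×2 → 23×2, cost 23·28·2 = 1288; ((M2·M3)·M4): 23×2 by 2×33 → 23×33, cost 23·2·33 = 1518; cumulative 2806; (M1·((M2·M3)·M4)): 36×23 by 23×33 → 36×33, cost 36·23·33 = 27324; cumulative 30130; ((M1·((M2·M3)·M4))·M5): 36×33 by 33×29 → 36×29, cost 36·33·29 = 34452; cumulative 64582. Total 64582.
Order (2) = ((((M1·M2)·M3)·M4)·M5): (M1·M2): 36×23 by 23×28 → 36×28, cost 36·23·28 = 23184; ((M1·M2)·M3): 36×28 by 28×2 → 36×2, cost 36·28·2 = 2016; cumulative 25200; (((M1·M2)·M3)·M4): 36×2 by 2×33 → 36×33, cost 36·2·33 = 2376; cumulative 27576; ((((M1·M2)·M3)·M4)·M5): 36×33 by 33×29 → 36×29, cost 36·33·29 = 34452; cumulative 62028. Total 62028.
Difference: |64582 − 62028| = 2554.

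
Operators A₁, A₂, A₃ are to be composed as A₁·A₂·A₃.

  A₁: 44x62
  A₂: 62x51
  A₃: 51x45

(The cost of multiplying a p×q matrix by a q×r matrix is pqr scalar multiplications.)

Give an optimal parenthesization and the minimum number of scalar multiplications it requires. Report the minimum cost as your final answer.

(A₁·(A₂·A₃)): cost 265050.
((A₁·A₂)·A₃): cost 240108.
Optimal: ((A₁·A₂)·A₃) with cost 240108.

240108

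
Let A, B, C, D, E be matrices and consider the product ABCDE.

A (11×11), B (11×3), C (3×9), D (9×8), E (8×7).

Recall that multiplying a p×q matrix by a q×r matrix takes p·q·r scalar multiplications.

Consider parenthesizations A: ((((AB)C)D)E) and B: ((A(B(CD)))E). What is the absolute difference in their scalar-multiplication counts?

Order A = ((((AB)C)D)E): (AB): 11×11 by 11×3 → 11×3, cost 11·11·3 = 363; ((AB)C): 11×3 by 3×9 → 11×9, cost 11·3·9 = 297; cumulative 660; (((AB)C)D): 11×9 by 9×8 → 11×8, cost 11·9·8 = 792; cumulative 1452; ((((AB)C)D)E): 11×8 by 8×7 → 11×7, cost 11·8·7 = 616; cumulative 2068. Total 2068.
Order B = ((A(B(CD)))E): (CD): 3×9 by 9×8 → 3×8, cost 3·9·8 = 216; (B(CD)): 11×3 by 3×8 → 11×8, cost 11·3·8 = 264; cumulative 480; (A(B(CD))): 11×11 by 11×8 → 11×8, cost 11·11·8 = 968; cumulative 1448; ((A(B(CD)))E): 11×8 by 8×7 → 11×7, cost 11·8·7 = 616; cumulative 2064. Total 2064.
Difference: |2068 − 2064| = 4.

4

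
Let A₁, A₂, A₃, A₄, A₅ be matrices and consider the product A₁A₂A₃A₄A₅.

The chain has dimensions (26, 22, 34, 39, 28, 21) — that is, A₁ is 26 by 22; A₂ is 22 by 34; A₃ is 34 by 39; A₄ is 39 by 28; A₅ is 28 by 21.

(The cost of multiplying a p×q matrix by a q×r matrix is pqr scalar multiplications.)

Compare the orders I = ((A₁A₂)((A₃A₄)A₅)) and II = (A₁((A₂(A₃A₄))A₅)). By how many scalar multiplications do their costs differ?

Order I = ((A₁A₂)((A₃A₄)A₅)): (A₁A₂): 26×22 by 22×34 → 26×34, cost 26·22·34 = 19448; (A₃A₄): 34×39 by 39×28 → 34×28, cost 34·39·28 = 37128; ((A₃A₄)A₅): 34×28 by 28×21 → 34×21, cost 34·28·21 = 19992; cumulative 57120; ((A₁A₂)((A₃A₄)A₅)): 26×34 by 34×21 → 26×21, cost 26·34·21 = 18564; cumulative 95132. Total 95132.
Order II = (A₁((A₂(A₃A₄))A₅)): (A₃A₄): 34×39 by 39×28 → 34×28, cost 34·39·28 = 37128; (A₂(A₃A₄)): 22×34 by 34×28 → 22×28, cost 22·34·28 = 20944; cumulative 58072; ((A₂(A₃A₄))A₅): 22×28 by 28×21 → 22×21, cost 22·28·21 = 12936; cumulative 71008; (A₁((A₂(A₃A₄))A₅)): 26×22 by 22×21 → 26×21, cost 26·22·21 = 12012; cumulative 83020. Total 83020.
Difference: |95132 − 83020| = 12112.

12112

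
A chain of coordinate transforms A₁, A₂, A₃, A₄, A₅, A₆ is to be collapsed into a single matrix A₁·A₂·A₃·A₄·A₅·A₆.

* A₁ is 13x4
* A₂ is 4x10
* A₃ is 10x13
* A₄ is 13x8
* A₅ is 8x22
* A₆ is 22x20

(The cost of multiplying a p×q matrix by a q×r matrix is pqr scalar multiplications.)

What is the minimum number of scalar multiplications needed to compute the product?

4440

Adjacent pairs: A₁A₂ = 13·4·10 = 520; A₂A₃ = 4·10·13 = 520; A₃A₄ = 10·13·8 = 1040; A₄A₅ = 13·8·22 = 2288; A₅A₆ = 8·22·20 = 3520.
Length 3: A₁..A₃: k=1: 0+520+13·4·13=1196; k=2: 520+0+13·10·13=2210 → min 1196 | A₂..A₄: k=2: 0+1040+4·10·8=1360; k=3: 520+0+4·13·8=936 → min 936 | A₃..A₅: k=3: 0+2288+10·13·22=5148; k=4: 1040+0+10·8·22=2800 → min 2800 | A₄..A₆: k=4: 0+3520+13·8·20=5600; k=5: 2288+0+13·22·20=8008 → min 5600.
Length 4: A₁..A₄: k=1: 0+936+13·4·8=1352; k=2: 520+1040+13·10·8=2600; k=3: 1196+0+13·13·8=2548 → min 1352 | A₂..A₅: k=2: 0+2800+4·10·22=3680; k=3: 520+2288+4·13·22=3952; k=4: 936+0+4·8·22=1640 → min 1640 | A₃..A₆: k=3: 0+5600+10·13·20=8200; k=4: 1040+3520+10·8·20=6160; k=5: 2800+0+10·22·20=7200 → min 6160.
Length 5: A₁..A₅: k=1: 0+1640+13·4·22=2784; k=2: 520+2800+13·10·22=6180; k=3: 1196+2288+13·13·22=7202; k=4: 1352+0+13·8·22=3640 → min 2784 | A₂..A₆: k=2: 0+6160+4·10·20=6960; k=3: 520+5600+4·13·20=7160; k=4: 936+3520+4·8·20=5096; k=5: 1640+0+4·22·20=3400 → min 3400.
Length 6: A₁..A₆: k=1: 0+3400+13·4·20=4440; k=2: 520+6160+13·10·20=9280; k=3: 1196+5600+13·13·20=10176; k=4: 1352+3520+13·8·20=6952; k=5: 2784+0+13·22·20=8504 → min 4440.
Optimal order: (A₁·((((A₂·A₃)·A₄)·A₅)·A₆)) with cost 4440.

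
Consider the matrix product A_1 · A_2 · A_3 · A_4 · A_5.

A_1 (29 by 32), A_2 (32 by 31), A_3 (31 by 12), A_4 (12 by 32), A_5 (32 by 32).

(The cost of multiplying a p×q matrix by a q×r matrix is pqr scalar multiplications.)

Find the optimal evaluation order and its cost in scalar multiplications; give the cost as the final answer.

46464

Adjacent pairs: A_1A_2 = 29·32·31 = 28768; A_2A_3 = 32·31·12 = 11904; A_3A_4 = 31·12·32 = 11904; A_4A_5 = 12·32·32 = 12288.
Length 3: A_1..A_3: k=1: 0+11904+29·32·12=23040; k=2: 28768+0+29·31·12=39556 → min 23040 | A_2..A_4: k=2: 0+11904+32·31·32=43648; k=3: 11904+0+32·12·32=24192 → min 24192 | A_3..A_5: k=3: 0+12288+31·12·32=24192; k=4: 11904+0+31·32·32=43648 → min 24192.
Length 4: A_1..A_4: k=1: 0+24192+29·32·32=53888; k=2: 28768+11904+29·31·32=69440; k=3: 23040+0+29·12·32=34176 → min 34176 | A_2..A_5: k=2: 0+24192+32·31·32=55936; k=3: 11904+12288+32·12·32=36480; k=4: 24192+0+32·32·32=56960 → min 36480.
Length 5: A_1..A_5: k=1: 0+36480+29·32·32=66176; k=2: 28768+24192+29·31·32=81728; k=3: 23040+12288+29·12·32=46464; k=4: 34176+0+29·32·32=63872 → min 46464.
Optimal parenthesization: ((A_1 · (A_2 · A_3)) · (A_4 · A_5)) with cost 46464.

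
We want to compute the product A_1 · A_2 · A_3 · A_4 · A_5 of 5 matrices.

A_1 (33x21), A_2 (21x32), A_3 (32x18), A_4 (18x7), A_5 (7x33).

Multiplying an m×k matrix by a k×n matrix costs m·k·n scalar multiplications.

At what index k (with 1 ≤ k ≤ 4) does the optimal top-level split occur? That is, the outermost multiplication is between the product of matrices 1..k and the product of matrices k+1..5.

Adjacent pairs: A_1A_2 = 33·21·32 = 22176; A_2A_3 = 21·32·18 = 12096; A_3A_4 = 32·18·7 = 4032; A_4A_5 = 18·7·33 = 4158.
Length 3: A_1..A_3: k=1: 0+12096+33·21·18=24570; k=2: 22176+0+33·32·18=41184 → min 24570 | A_2..A_4: k=2: 0+4032+21·32·7=8736; k=3: 12096+0+21·18·7=14742 → min 8736 | A_3..A_5: k=3: 0+4158+32·18·33=23166; k=4: 4032+0+32·7·33=11424 → min 11424.
Length 4: A_1..A_4: k=1: 0+8736+33·21·7=13587; k=2: 22176+4032+33·32·7=33600; k=3: 24570+0+33·18·7=28728 → min 13587 | A_2..A_5: k=2: 0+11424+21·32·33=33600; k=3: 12096+4158+21·18·33=28728; k=4: 8736+0+21·7·33=13587 → min 13587.
Top-level splits: k=1: (A_1..A_1)·(A_2..A_5) → 0+13587+33·21·33 = 36456; k=2: (A_1..A_2)·(A_3..A_5) → 22176+11424+33·32·33 = 68448; k=3: (A_1..A_3)·(A_4..A_5) → 24570+4158+33·18·33 = 48330; k=4: (A_1..A_4)·(A_5..A_5) → 13587+0+33·7·33 = 21210.
Best split is after A_4, i.e. k = 4.

4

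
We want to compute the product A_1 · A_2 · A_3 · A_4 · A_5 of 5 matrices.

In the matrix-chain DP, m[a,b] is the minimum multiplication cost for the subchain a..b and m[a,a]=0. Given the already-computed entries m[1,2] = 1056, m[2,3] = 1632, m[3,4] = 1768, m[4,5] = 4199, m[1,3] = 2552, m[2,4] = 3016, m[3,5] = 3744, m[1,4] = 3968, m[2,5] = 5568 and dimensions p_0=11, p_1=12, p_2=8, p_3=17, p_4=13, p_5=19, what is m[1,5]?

m[1,5] = min over k∈[1,4] of m[1,k]+m[k+1,5]+p_{0}·p_k·p_{5}.
k=1: 0 + 5568 + 11·12·19 = 8076; k=2: 1056 + 3744 + 11·8·19 = 6472; k=3: 2552 + 4199 + 11·17·19 = 10304; k=4: 3968 + 0 + 11·13·19 = 6685.
Minimum: 6472 at k=2.

6472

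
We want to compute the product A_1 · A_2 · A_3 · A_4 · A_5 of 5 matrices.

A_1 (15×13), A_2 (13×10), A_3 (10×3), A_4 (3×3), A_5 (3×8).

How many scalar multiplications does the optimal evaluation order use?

1407

Adjacent pairs: A_1A_2 = 15·13·10 = 1950; A_2A_3 = 13·10·3 = 390; A_3A_4 = 10·3·3 = 90; A_4A_5 = 3·3·8 = 72.
Length 3: A_1..A_3: k=1: 0+390+15·13·3=975; k=2: 1950+0+15·10·3=2400 → min 975 | A_2..A_4: k=2: 0+90+13·10·3=480; k=3: 390+0+13·3·3=507 → min 480 | A_3..A_5: k=3: 0+72+10·3·8=312; k=4: 90+0+10·3·8=330 → min 312.
Length 4: A_1..A_4: k=1: 0+480+15·13·3=1065; k=2: 1950+90+15·10·3=2490; k=3: 975+0+15·3·3=1110 → min 1065 | A_2..A_5: k=2: 0+312+13·10·8=1352; k=3: 390+72+13·3·8=774; k=4: 480+0+13·3·8=792 → min 774.
Length 5: A_1..A_5: k=1: 0+774+15·13·8=2334; k=2: 1950+312+15·10·8=3462; k=3: 975+72+15·3·8=1407; k=4: 1065+0+15·3·8=1425 → min 1407.
Optimal order: ((A_1 · (A_2 · A_3)) · (A_4 · A_5)) with cost 1407.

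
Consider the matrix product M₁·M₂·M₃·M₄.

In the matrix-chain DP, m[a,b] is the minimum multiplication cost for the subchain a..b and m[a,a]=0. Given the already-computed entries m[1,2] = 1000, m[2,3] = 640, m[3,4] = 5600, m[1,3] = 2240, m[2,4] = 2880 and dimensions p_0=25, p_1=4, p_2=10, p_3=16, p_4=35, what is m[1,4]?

6380

m[1,4] = min over k∈[1,3] of m[1,k]+m[k+1,4]+p_{0}·p_k·p_{4}.
k=1: 0 + 2880 + 25·4·35 = 6380; k=2: 1000 + 5600 + 25·10·35 = 15350; k=3: 2240 + 0 + 25·16·35 = 16240.
Minimum: 6380 at k=1.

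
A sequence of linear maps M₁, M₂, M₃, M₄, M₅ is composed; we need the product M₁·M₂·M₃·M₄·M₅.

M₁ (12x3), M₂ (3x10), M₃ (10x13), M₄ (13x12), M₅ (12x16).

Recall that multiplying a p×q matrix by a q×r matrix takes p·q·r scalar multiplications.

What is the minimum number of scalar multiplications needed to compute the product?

Adjacent pairs: M₁M₂ = 12·3·10 = 360; M₂M₃ = 3·10·13 = 390; M₃M₄ = 10·13·12 = 1560; M₄M₅ = 13·12·16 = 2496.
Length 3: M₁..M₃: k=1: 0+390+12·3·13=858; k=2: 360+0+12·10·13=1920 → min 858 | M₂..M₄: k=2: 0+1560+3·10·12=1920; k=3: 390+0+3·13·12=858 → min 858 | M₃..M₅: k=3: 0+2496+10·13·16=4576; k=4: 1560+0+10·12·16=3480 → min 3480.
Length 4: M₁..M₄: k=1: 0+858+12·3·12=1290; k=2: 360+1560+12·10·12=3360; k=3: 858+0+12·13·12=2730 → min 1290 | M₂..M₅: k=2: 0+3480+3·10·16=3960; k=3: 390+2496+3·13·16=3510; k=4: 858+0+3·12·16=1434 → min 1434.
Length 5: M₁..M₅: k=1: 0+1434+12·3·16=2010; k=2: 360+3480+12·10·16=5760; k=3: 858+2496+12·13·16=5850; k=4: 1290+0+12·12·16=3594 → min 2010.
Optimal order: (M₁·(((M₂·M₃)·M₄)·M₅)) with cost 2010.

2010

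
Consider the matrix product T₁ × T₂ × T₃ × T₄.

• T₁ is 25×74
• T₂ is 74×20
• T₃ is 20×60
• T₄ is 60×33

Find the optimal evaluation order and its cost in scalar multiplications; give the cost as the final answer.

93100

Adjacent pairs: T₁T₂ = 25·74·20 = 37000; T₂T₃ = 74·20·60 = 88800; T₃T₄ = 20·60·33 = 39600.
Length 3: T₁..T₃: k=1: 0+88800+25·74·60=199800; k=2: 37000+0+25·20·60=67000 → min 67000 | T₂..T₄: k=2: 0+39600+74·20·33=88440; k=3: 88800+0+74·60·33=235320 → min 88440.
Length 4: T₁..T₄: k=1: 0+88440+25·74·33=149490; k=2: 37000+39600+25·20·33=93100; k=3: 67000+0+25·60·33=116500 → min 93100.
Optimal parenthesization: ((T₁ × T₂) × (T₃ × T₄)) with cost 93100.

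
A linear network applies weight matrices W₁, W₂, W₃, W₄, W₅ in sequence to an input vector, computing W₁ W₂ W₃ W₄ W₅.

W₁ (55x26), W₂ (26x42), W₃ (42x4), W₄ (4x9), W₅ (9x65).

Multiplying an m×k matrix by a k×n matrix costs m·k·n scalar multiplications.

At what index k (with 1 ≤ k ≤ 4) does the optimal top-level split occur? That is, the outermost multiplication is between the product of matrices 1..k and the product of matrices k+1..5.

3

Adjacent pairs: W₁W₂ = 55·26·42 = 60060; W₂W₃ = 26·42·4 = 4368; W₃W₄ = 42·4·9 = 1512; W₄W₅ = 4·9·65 = 2340.
Length 3: W₁..W₃: k=1: 0+4368+55·26·4=10088; k=2: 60060+0+55·42·4=69300 → min 10088 | W₂..W₄: k=2: 0+1512+26·42·9=11340; k=3: 4368+0+26·4·9=5304 → min 5304 | W₃..W₅: k=3: 0+2340+42·4·65=13260; k=4: 1512+0+42·9·65=26082 → min 13260.
Length 4: W₁..W₄: k=1: 0+5304+55·26·9=18174; k=2: 60060+1512+55·42·9=82362; k=3: 10088+0+55·4·9=12068 → min 12068 | W₂..W₅: k=2: 0+13260+26·42·65=84240; k=3: 4368+2340+26·4·65=13468; k=4: 5304+0+26·9·65=20514 → min 13468.
Top-level splits: k=1: (W₁..W₁)·(W₂..W₅) → 0+13468+55·26·65 = 106418; k=2: (W₁..W₂)·(W₃..W₅) → 60060+13260+55·42·65 = 223470; k=3: (W₁..W₃)·(W₄..W₅) → 10088+2340+55·4·65 = 26728; k=4: (W₁..W₄)·(W₅..W₅) → 12068+0+55·9·65 = 44243.
Best split is after W₃, i.e. k = 3.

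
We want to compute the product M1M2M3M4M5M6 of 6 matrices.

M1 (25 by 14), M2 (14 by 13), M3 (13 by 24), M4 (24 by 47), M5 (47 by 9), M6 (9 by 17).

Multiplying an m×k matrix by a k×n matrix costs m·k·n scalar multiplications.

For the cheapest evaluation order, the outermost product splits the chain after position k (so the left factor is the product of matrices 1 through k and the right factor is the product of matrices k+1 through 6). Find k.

Adjacent pairs: M1M2 = 25·14·13 = 4550; M2M3 = 14·13·24 = 4368; M3M4 = 13·24·47 = 14664; M4M5 = 24·47·9 = 10152; M5M6 = 47·9·17 = 7191.
Length 3: M1..M3: k=1: 0+4368+25·14·24=12768; k=2: 4550+0+25·13·24=12350 → min 12350 | M2..M4: k=2: 0+14664+14·13·47=23218; k=3: 4368+0+14·24·47=20160 → min 20160 | M3..M5: k=3: 0+10152+13·24·9=12960; k=4: 14664+0+13·47·9=20163 → min 12960 | M4..M6: k=4: 0+7191+24·47·17=26367; k=5: 10152+0+24·9·17=13824 → min 13824.
Length 4: M1..M4: k=1: 0+20160+25·14·47=36610; k=2: 4550+14664+25·13·47=34489; k=3: 12350+0+25·24·47=40550 → min 34489 | M2..M5: k=2: 0+12960+14·13·9=14598; k=3: 4368+10152+14·24·9=17544; k=4: 20160+0+14·47·9=26082 → min 14598 | M3..M6: k=3: 0+13824+13·24·17=19128; k=4: 14664+7191+13·47·17=32242; k=5: 12960+0+13·9·17=14949 → min 14949.
Length 5: M1..M5: k=1: 0+14598+25·14·9=17748; k=2: 4550+12960+25·13·9=20435; k=3: 12350+10152+25·24·9=27902; k=4: 34489+0+25·47·9=45064 → min 17748 | M2..M6: k=2: 0+14949+14·13·17=18043; k=3: 4368+13824+14·24·17=23904; k=4: 20160+7191+14·47·17=38537; k=5: 14598+0+14·9·17=16740 → min 16740.
Top-level splits: k=1: (M1..M1)·(M2..M6) → 0+16740+25·14·17 = 22690; k=2: (M1..M2)·(M3..M6) → 4550+14949+25·13·17 = 25024; k=3: (M1..M3)·(M4..M6) → 12350+13824+25·24·17 = 36374; k=4: (M1..M4)·(M5..M6) → 34489+7191+25·47·17 = 61655; k=5: (M1..M5)·(M6..M6) → 17748+0+25·9·17 = 21573.
Best split is after M5, i.e. k = 5.

5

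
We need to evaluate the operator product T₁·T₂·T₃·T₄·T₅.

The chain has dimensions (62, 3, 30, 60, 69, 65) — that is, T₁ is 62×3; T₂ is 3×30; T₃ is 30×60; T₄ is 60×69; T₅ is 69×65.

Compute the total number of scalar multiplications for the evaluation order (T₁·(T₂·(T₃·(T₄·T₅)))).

(T₄·T₅): 60×69 by 69×65 → 60×65, cost 60·69·65 = 269100
(T₃·(T₄·T₅)): 30×60 by 60×65 → 30×65, cost 30·60·65 = 117000; cumulative 386100
(T₂·(T₃·(T₄·T₅))): 3×30 by 30×65 → 3×65, cost 3·30·65 = 5850; cumulative 391950
(T₁·(T₂·(T₃·(T₄·T₅)))): 62×3 by 3×65 → 62×65, cost 62·3·65 = 12090; cumulative 404040
Total: 404040 scalar multiplications.

404040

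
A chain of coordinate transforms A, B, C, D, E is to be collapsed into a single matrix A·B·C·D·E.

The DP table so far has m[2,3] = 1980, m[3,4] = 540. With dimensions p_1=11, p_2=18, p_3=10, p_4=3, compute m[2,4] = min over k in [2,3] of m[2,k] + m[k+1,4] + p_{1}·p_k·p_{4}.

1134

m[2,4] = min over k∈[2,3] of m[2,k]+m[k+1,4]+p_{1}·p_k·p_{4}.
k=2: 0 + 540 + 11·18·3 = 1134; k=3: 1980 + 0 + 11·10·3 = 2310.
Minimum: 1134 at k=2.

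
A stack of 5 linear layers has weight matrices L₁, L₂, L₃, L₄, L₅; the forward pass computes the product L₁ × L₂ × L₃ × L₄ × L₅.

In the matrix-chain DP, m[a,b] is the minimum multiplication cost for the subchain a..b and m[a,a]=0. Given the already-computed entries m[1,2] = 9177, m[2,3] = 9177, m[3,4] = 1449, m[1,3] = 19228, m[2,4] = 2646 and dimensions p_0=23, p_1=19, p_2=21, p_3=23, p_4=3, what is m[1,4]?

3957

m[1,4] = min over k∈[1,3] of m[1,k]+m[k+1,4]+p_{0}·p_k·p_{4}.
k=1: 0 + 2646 + 23·19·3 = 3957; k=2: 9177 + 1449 + 23·21·3 = 12075; k=3: 19228 + 0 + 23·23·3 = 20815.
Minimum: 3957 at k=1.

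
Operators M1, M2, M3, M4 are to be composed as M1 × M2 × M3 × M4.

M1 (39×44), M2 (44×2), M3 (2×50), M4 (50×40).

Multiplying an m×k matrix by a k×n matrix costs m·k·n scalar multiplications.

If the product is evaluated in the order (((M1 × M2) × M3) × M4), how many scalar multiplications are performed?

(M1 × M2): 39×44 by 44×2 → 39×2, cost 39·44·2 = 3432
((M1 × M2) × M3): 39×2 by 2×50 → 39×50, cost 39·2·50 = 3900; cumulative 7332
(((M1 × M2) × M3) × M4): 39×50 by 50×40 → 39×40, cost 39·50·40 = 78000; cumulative 85332
Total: 85332 scalar multiplications.

85332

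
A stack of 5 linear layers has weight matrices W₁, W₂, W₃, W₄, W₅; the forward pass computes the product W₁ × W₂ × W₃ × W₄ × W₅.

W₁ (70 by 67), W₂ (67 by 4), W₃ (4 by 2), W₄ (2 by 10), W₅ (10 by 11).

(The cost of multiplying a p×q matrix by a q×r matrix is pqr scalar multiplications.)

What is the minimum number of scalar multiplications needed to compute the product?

Adjacent pairs: W₁W₂ = 70·67·4 = 18760; W₂W₃ = 67·4·2 = 536; W₃W₄ = 4·2·10 = 80; W₄W₅ = 2·10·11 = 220.
Length 3: W₁..W₃: k=1: 0+536+70·67·2=9916; k=2: 18760+0+70·4·2=19320 → min 9916 | W₂..W₄: k=2: 0+80+67·4·10=2760; k=3: 536+0+67·2·10=1876 → min 1876 | W₃..W₅: k=3: 0+220+4·2·11=308; k=4: 80+0+4·10·11=520 → min 308.
Length 4: W₁..W₄: k=1: 0+1876+70·67·10=48776; k=2: 18760+80+70·4·10=21640; k=3: 9916+0+70·2·10=11316 → min 11316 | W₂..W₅: k=2: 0+308+67·4·11=3256; k=3: 536+220+67·2·11=2230; k=4: 1876+0+67·10·11=9246 → min 2230.
Length 5: W₁..W₅: k=1: 0+2230+70·67·11=53820; k=2: 18760+308+70·4·11=22148; k=3: 9916+220+70·2·11=11676; k=4: 11316+0+70·10·11=19016 → min 11676.
Optimal order: ((W₁ × (W₂ × W₃)) × (W₄ × W₅)) with cost 11676.

11676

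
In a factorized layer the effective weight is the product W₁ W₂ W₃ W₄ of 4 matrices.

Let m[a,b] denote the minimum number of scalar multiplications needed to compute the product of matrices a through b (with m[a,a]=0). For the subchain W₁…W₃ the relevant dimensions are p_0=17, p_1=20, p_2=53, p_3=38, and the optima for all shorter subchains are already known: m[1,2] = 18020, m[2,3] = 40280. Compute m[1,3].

52258

m[1,3] = min over k∈[1,2] of m[1,k]+m[k+1,3]+p_{0}·p_k·p_{3}.
k=1: 0 + 40280 + 17·20·38 = 53200; k=2: 18020 + 0 + 17·53·38 = 52258.
Minimum: 52258 at k=2.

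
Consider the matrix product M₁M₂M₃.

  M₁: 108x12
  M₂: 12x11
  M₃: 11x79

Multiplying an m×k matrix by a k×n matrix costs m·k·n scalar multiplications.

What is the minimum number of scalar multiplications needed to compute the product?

108108

Order (M₁(M₂M₃)): (M₂M₃): 12×11 by 11×79 → 12×79, cost 12·11·79 = 10428; (M₁(M₂M₃)): 108×12 by 12×79 → 108×79, cost 108·12·79 = 102384; cumulative 112812. Total 112812.
Order ((M₁M₂)M₃): (M₁M₂): 108×12 by 12×11 → 108×11, cost 108·12·11 = 14256; ((M₁M₂)M₃): 108×11 by 11×79 → 108×79, cost 108·11·79 = 93852; cumulative 108108. Total 108108.
Minimum: 108108.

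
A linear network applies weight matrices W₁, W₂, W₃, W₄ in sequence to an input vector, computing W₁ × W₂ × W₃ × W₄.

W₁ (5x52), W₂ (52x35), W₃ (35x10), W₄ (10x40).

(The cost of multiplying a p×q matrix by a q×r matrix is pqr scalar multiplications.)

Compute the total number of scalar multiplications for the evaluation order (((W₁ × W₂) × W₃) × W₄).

(W₁ × W₂): 5×52 by 52×35 → 5×35, cost 5·52·35 = 9100
((W₁ × W₂) × W₃): 5×35 by 35×10 → 5×10, cost 5·35·10 = 1750; cumulative 10850
(((W₁ × W₂) × W₃) × W₄): 5×10 by 10×40 → 5×40, cost 5·10·40 = 2000; cumulative 12850
Total: 12850 scalar multiplications.

12850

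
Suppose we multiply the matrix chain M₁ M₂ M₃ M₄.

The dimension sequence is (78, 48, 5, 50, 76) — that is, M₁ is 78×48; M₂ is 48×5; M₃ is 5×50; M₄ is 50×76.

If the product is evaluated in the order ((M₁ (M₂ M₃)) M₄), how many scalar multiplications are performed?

(M₂ M₃): 48×5 by 5×50 → 48×50, cost 48·5·50 = 12000
(M₁ (M₂ M₃)): 78×48 by 48×50 → 78×50, cost 78·48·50 = 187200; cumulative 199200
((M₁ (M₂ M₃)) M₄): 78×50 by 50×76 → 78×76, cost 78·50·76 = 296400; cumulative 495600
Total: 495600 scalar multiplications.

495600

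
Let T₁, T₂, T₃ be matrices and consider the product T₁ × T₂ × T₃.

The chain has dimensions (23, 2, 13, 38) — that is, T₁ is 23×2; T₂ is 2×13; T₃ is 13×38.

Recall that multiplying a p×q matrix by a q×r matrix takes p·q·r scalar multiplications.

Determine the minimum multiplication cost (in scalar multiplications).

2736

Order (T₁ × (T₂ × T₃)): (T₂ × T₃): 2×13 by 13×38 → 2×38, cost 2·13·38 = 988; (T₁ × (T₂ × T₃)): 23×2 by 2×38 → 23×38, cost 23·2·38 = 1748; cumulative 2736. Total 2736.
Order ((T₁ × T₂) × T₃): (T₁ × T₂): 23×2 by 2×13 → 23×13, cost 23·2·13 = 598; ((T₁ × T₂) × T₃): 23×13 by 13×38 → 23×38, cost 23·13·38 = 11362; cumulative 11960. Total 11960.
Minimum: 2736.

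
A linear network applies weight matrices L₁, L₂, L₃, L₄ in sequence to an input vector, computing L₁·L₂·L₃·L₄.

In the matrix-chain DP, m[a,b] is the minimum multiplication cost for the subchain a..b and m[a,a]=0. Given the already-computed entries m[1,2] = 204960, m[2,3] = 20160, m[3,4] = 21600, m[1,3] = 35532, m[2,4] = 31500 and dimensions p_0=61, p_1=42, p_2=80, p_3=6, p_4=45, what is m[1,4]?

52002

m[1,4] = min over k∈[1,3] of m[1,k]+m[k+1,4]+p_{0}·p_k·p_{4}.
k=1: 0 + 31500 + 61·42·45 = 146790; k=2: 204960 + 21600 + 61·80·45 = 446160; k=3: 35532 + 0 + 61·6·45 = 52002.
Minimum: 52002 at k=3.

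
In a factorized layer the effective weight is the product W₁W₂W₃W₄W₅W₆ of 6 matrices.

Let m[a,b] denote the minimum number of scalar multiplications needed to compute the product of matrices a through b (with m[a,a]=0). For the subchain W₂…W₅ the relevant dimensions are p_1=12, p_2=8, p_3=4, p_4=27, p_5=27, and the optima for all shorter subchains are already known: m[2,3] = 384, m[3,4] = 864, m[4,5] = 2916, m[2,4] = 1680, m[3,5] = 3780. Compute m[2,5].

m[2,5] = min over k∈[2,4] of m[2,k]+m[k+1,5]+p_{1}·p_k·p_{5}.
k=2: 0 + 3780 + 12·8·27 = 6372; k=3: 384 + 2916 + 12·4·27 = 4596; k=4: 1680 + 0 + 12·27·27 = 10428.
Minimum: 4596 at k=3.

4596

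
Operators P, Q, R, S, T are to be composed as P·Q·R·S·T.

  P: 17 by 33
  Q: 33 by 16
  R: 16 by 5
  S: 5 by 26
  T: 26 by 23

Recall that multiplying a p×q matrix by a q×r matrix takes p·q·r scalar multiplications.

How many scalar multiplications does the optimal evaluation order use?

10390

Adjacent pairs: PQ = 17·33·16 = 8976; QR = 33·16·5 = 2640; RS = 16·5·26 = 2080; ST = 5·26·23 = 2990.
Length 3: P..R: k=1: 0+2640+17·33·5=5445; k=2: 8976+0+17·16·5=10336 → min 5445 | Q..S: k=2: 0+2080+33·16·26=15808; k=3: 2640+0+33·5·26=6930 → min 6930 | R..T: k=3: 0+2990+16·5·23=4830; k=4: 2080+0+16·26·23=11648 → min 4830.
Length 4: P..S: k=1: 0+6930+17·33·26=21516; k=2: 8976+2080+17·16·26=18128; k=3: 5445+0+17·5·26=7655 → min 7655 | Q..T: k=2: 0+4830+33·16·23=16974; k=3: 2640+2990+33·5·23=9425; k=4: 6930+0+33·26·23=26664 → min 9425.
Length 5: P..T: k=1: 0+9425+17·33·23=22328; k=2: 8976+4830+17·16·23=20062; k=3: 5445+2990+17·5·23=10390; k=4: 7655+0+17·26·23=17821 → min 10390.
Optimal order: ((P·(Q·R))·(S·T)) with cost 10390.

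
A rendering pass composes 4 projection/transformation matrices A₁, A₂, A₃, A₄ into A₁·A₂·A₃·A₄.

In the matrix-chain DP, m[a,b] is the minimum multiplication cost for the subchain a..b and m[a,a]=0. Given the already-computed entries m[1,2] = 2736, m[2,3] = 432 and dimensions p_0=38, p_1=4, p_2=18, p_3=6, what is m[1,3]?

1344

m[1,3] = min over k∈[1,2] of m[1,k]+m[k+1,3]+p_{0}·p_k·p_{3}.
k=1: 0 + 432 + 38·4·6 = 1344; k=2: 2736 + 0 + 38·18·6 = 6840.
Minimum: 1344 at k=1.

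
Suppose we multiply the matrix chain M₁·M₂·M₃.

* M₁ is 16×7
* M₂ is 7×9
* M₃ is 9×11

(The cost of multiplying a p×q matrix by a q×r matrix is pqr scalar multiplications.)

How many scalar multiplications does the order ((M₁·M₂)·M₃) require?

2592

(M₁·M₂): 16×7 by 7×9 → 16×9, cost 16·7·9 = 1008
((M₁·M₂)·M₃): 16×9 by 9×11 → 16×11, cost 16·9·11 = 1584; cumulative 2592
Total: 2592 scalar multiplications.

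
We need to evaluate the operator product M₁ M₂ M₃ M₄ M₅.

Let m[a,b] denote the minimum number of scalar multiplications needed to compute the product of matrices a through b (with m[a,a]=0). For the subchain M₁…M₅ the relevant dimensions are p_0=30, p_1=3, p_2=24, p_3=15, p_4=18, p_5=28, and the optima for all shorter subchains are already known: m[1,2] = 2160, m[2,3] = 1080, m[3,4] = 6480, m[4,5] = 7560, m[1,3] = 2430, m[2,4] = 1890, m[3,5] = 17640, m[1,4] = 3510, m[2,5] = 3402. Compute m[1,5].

m[1,5] = min over k∈[1,4] of m[1,k]+m[k+1,5]+p_{0}·p_k·p_{5}.
k=1: 0 + 3402 + 30·3·28 = 5922; k=2: 2160 + 17640 + 30·24·28 = 39960; k=3: 2430 + 7560 + 30·15·28 = 22590; k=4: 3510 + 0 + 30·18·28 = 18630.
Minimum: 5922 at k=1.

5922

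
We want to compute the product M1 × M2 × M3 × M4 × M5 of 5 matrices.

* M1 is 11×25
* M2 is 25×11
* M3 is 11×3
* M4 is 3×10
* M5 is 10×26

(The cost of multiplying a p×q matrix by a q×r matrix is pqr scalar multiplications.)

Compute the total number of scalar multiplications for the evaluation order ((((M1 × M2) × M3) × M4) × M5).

(M1 × M2): 11×25 by 25×11 → 11×11, cost 11·25·11 = 3025
((M1 × M2) × M3): 11×11 by 11×3 → 11×3, cost 11·11·3 = 363; cumulative 3388
(((M1 × M2) × M3) × M4): 11×3 by 3×10 → 11×10, cost 11·3·10 = 330; cumulative 3718
((((M1 × M2) × M3) × M4) × M5): 11×10 by 10×26 → 11×26, cost 11·10·26 = 2860; cumulative 6578
Total: 6578 scalar multiplications.

6578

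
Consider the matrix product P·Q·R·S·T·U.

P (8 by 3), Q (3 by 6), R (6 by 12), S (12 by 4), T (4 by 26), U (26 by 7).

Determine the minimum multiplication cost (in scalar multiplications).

1340

Adjacent pairs: PQ = 8·3·6 = 144; QR = 3·6·12 = 216; RS = 6·12·4 = 288; ST = 12·4·26 = 1248; TU = 4·26·7 = 728.
Length 3: P..R: k=1: 0+216+8·3·12=504; k=2: 144+0+8·6·12=720 → min 504 | Q..S: k=2: 0+288+3·6·4=360; k=3: 216+0+3·12·4=360 → min 360 | R..T: k=3: 0+1248+6·12·26=3120; k=4: 288+0+6·4·26=912 → min 912 | S..U: k=4: 0+728+12·4·7=1064; k=5: 1248+0+12·26·7=3432 → min 1064.
Length 4: P..S: k=1: 0+360+8·3·4=456; k=2: 144+288+8·6·4=624; k=3: 504+0+8·12·4=888 → min 456 | Q..T: k=2: 0+912+3·6·26=1380; k=3: 216+1248+3·12·26=2400; k=4: 360+0+3·4·26=672 → min 672 | R..U: k=3: 0+1064+6·12·7=1568; k=4: 288+728+6·4·7=1184; k=5: 912+0+6·26·7=2004 → min 1184.
Length 5: P..T: k=1: 0+672+8·3·26=1296; k=2: 144+912+8·6·26=2304; k=3: 504+1248+8·12·26=4248; k=4: 456+0+8·4·26=1288 → min 1288 | Q..U: k=2: 0+1184+3·6·7=1310; k=3: 216+1064+3·12·7=1532; k=4: 360+728+3·4·7=1172; k=5: 672+0+3·26·7=1218 → min 1172.
Length 6: P..U: k=1: 0+1172+8·3·7=1340; k=2: 144+1184+8·6·7=1664; k=3: 504+1064+8·12·7=2240; k=4: 456+728+8·4·7=1408; k=5: 1288+0+8·26·7=2744 → min 1340.
Optimal order: (P·((Q·(R·S))·(T·U))) with cost 1340.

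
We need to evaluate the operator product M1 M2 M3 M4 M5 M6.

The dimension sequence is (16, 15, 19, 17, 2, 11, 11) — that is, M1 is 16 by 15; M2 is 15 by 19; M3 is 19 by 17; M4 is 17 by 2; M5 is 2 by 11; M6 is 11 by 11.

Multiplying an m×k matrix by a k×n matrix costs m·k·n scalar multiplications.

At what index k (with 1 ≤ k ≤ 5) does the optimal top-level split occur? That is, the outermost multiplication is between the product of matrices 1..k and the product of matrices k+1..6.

4

Adjacent pairs: M1M2 = 16·15·19 = 4560; M2M3 = 15·19·17 = 4845; M3M4 = 19·17·2 = 646; M4M5 = 17·2·11 = 374; M5M6 = 2·11·11 = 242.
Length 3: M1..M3: k=1: 0+4845+16·15·17=8925; k=2: 4560+0+16·19·17=9728 → min 8925 | M2..M4: k=2: 0+646+15·19·2=1216; k=3: 4845+0+15·17·2=5355 → min 1216 | M3..M5: k=3: 0+374+19·17·11=3927; k=4: 646+0+19·2·11=1064 → min 1064 | M4..M6: k=4: 0+242+17·2·11=616; k=5: 374+0+17·11·11=2431 → min 616.
Length 4: M1..M4: k=1: 0+1216+16·15·2=1696; k=2: 4560+646+16·19·2=5814; k=3: 8925+0+16·17·2=9469 → min 1696 | M2..M5: k=2: 0+1064+15·19·11=4199; k=3: 4845+374+15·17·11=8024; k=4: 1216+0+15·2·11=1546 → min 1546 | M3..M6: k=3: 0+616+19·17·11=4169; k=4: 646+242+19·2·11=1306; k=5: 1064+0+19·11·11=3363 → min 1306.
Length 5: M1..M5: k=1: 0+1546+16·15·11=4186; k=2: 4560+1064+16·19·11=8968; k=3: 8925+374+16·17·11=12291; k=4: 1696+0+16·2·11=2048 → min 2048 | M2..M6: k=2: 0+1306+15·19·11=4441; k=3: 4845+616+15·17·11=8266; k=4: 1216+242+15·2·11=1788; k=5: 1546+0+15·11·11=3361 → min 1788.
Top-level splits: k=1: (M1..M1)·(M2..M6) → 0+1788+16·15·11 = 4428; k=2: (M1..M2)·(M3..M6) → 4560+1306+16·19·11 = 9210; k=3: (M1..M3)·(M4..M6) → 8925+616+16·17·11 = 12533; k=4: (M1..M4)·(M5..M6) → 1696+242+16·2·11 = 2290; k=5: (M1..M5)·(M6..M6) → 2048+0+16·11·11 = 3984.
Best split is after M4, i.e. k = 4.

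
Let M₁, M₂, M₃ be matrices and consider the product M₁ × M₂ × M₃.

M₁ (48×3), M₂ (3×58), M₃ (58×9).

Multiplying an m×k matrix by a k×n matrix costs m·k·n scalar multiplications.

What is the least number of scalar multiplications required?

Order (M₁ × (M₂ × M₃)): (M₂ × M₃): 3×58 by 58×9 → 3×9, cost 3·58·9 = 1566; (M₁ × (M₂ × M₃)): 48×3 by 3×9 → 48×9, cost 48·3·9 = 1296; cumulative 2862. Total 2862.
Order ((M₁ × M₂) × M₃): (M₁ × M₂): 48×3 by 3×58 → 48×58, cost 48·3·58 = 8352; ((M₁ × M₂) × M₃): 48×58 by 58×9 → 48×9, cost 48·58·9 = 25056; cumulative 33408. Total 33408.
Minimum: 2862.

2862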